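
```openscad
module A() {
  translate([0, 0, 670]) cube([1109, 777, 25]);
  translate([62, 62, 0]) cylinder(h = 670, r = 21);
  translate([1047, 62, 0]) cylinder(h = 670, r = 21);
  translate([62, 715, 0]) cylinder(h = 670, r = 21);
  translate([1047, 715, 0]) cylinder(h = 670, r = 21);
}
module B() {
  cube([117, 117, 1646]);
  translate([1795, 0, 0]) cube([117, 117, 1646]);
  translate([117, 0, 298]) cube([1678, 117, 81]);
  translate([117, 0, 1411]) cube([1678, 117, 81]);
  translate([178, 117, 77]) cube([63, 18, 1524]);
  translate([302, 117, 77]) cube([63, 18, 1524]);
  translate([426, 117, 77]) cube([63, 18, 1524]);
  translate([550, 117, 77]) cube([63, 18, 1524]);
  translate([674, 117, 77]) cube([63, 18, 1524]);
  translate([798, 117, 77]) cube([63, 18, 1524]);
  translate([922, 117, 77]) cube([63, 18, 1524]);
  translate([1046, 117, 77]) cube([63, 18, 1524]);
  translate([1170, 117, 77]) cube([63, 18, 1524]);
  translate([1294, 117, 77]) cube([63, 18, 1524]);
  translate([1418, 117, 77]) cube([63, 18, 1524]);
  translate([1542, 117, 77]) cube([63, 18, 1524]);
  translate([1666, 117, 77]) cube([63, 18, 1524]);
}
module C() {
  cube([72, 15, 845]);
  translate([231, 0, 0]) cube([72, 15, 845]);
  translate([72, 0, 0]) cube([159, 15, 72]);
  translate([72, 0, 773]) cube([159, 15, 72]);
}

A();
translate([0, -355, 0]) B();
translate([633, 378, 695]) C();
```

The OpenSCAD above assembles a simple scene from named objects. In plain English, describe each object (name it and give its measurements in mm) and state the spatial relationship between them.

A is a table with a 1109×777 mm rectangular top, 25 mm thick, top surface at z = 695 mm, supported by four round legs of 42 mm diameter, each leg's bounding box inset 41 mm from the nearest pair of top edges, running from the floor.

B is a fence section. Two 117×117 mm posts, 1646 mm tall, stand on the floor with a clear span of 1678 mm between their inner faces. Two horizontal rails of 117×81 mm section span the gap between the posts with their undersides at z = 298 mm and z = 1411 mm, flush with the posts' −y face. 13 pickets, each 63 mm wide, 18 mm thick and 1524 mm tall, are fixed to the +y face of the rails with their bottoms at z = 77 mm, evenly spaced across the span with equal gaps (rounded down to the nearest mm) at the −x end and between each pair — any rounding remainder accumulates at the +x end.

C is a picture frame with a 159×701 mm rectangular opening (x by z) and a uniform 72 mm border on every side. Frame depth is 15 mm along y. It is built from two vertical stiles running the full outside height and two horizontal rails spanning the gap between the stiles.

The fence section is on the floor beside the table on its −y side. The picture frame is on top of the table.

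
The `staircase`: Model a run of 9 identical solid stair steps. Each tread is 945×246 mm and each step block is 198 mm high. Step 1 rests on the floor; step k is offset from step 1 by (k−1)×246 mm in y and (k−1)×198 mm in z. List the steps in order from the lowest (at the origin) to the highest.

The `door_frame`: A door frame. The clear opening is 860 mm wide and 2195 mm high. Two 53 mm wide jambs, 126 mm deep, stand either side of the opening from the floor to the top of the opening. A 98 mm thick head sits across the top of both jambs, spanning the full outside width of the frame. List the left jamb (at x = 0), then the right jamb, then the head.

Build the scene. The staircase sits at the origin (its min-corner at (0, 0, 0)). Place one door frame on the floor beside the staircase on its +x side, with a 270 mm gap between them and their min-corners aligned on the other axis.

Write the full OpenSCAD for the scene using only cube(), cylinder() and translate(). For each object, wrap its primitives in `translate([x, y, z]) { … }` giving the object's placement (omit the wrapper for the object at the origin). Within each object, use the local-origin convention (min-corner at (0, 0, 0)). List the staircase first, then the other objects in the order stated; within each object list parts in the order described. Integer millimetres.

cube([945, 246, 198]);
translate([0, 246, 198]) cube([945, 246, 198]);
translate([0, 492, 396]) cube([945, 246, 198]);
translate([0, 738, 594]) cube([945, 246, 198]);
translate([0, 984, 792]) cube([945, 246, 198]);
translate([0, 1230, 990]) cube([945, 246, 198]);
translate([0, 1476, 1188]) cube([945, 246, 198]);
translate([0, 1722, 1386]) cube([945, 246, 198]);
translate([0, 1968, 1584]) cube([945, 246, 198]);
translate([1215, 0, 0]) {
  cube([53, 126, 2195]);
  translate([913, 0, 0]) cube([53, 126, 2195]);
  translate([0, 0, 2195]) cube([966, 126, 98]);
}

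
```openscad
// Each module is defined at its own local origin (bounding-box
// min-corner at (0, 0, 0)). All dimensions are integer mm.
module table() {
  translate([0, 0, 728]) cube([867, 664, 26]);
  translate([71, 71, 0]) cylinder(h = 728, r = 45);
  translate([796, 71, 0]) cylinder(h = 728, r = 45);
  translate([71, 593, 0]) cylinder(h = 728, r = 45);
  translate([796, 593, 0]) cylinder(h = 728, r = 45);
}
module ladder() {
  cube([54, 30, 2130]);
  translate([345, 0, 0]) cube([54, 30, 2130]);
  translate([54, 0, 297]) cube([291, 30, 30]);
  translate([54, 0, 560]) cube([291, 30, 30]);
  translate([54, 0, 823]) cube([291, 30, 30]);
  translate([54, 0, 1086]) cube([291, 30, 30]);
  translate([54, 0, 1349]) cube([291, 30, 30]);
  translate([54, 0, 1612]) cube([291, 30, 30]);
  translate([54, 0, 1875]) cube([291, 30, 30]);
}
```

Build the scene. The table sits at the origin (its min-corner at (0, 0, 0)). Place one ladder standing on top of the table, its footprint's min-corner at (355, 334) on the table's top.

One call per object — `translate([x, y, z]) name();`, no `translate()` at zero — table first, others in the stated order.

table();
translate([355, 334, 754]) ladder();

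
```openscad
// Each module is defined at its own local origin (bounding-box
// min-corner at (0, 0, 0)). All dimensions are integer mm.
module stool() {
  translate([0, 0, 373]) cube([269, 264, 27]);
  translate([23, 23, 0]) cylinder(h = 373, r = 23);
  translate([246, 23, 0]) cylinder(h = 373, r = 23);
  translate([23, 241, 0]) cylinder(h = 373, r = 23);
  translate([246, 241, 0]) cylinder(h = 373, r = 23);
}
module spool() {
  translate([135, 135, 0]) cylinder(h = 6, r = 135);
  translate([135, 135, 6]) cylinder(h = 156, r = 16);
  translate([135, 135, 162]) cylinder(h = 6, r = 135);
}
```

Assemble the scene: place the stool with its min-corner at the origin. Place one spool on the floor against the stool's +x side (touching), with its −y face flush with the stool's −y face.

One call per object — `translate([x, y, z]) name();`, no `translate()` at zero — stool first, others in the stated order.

stool();
translate([269, 0, 0]) spool();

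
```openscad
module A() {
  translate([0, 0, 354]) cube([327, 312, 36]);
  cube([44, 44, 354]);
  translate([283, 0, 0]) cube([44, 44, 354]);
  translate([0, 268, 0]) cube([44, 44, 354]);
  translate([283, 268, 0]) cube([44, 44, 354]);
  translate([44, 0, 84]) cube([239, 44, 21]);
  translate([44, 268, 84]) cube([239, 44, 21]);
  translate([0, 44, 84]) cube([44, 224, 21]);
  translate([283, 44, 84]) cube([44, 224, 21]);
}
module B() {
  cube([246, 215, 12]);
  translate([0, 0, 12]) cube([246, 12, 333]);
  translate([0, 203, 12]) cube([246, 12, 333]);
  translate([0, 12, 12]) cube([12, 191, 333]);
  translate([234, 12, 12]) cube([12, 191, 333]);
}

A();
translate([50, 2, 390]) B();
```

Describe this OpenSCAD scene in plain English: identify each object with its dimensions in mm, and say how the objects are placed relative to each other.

A is a four-legged stool. The seat is 327×312 mm, 36 mm thick, top at z = 390 mm. It stands on four square legs, each 44×44 mm in cross-section, from z = 0 to the seat underside, each flush with a corner of the seat. Four stretchers, 44 mm wide and 21 mm tall, connect adjacent legs with their undersides at z = 84 mm, each running between the inner faces of the legs it joins and aligned with the legs' outer faces on the other axis.

B is an open storage box with external size 246×215×345 mm and wall thickness 12 mm (the base is also 12 mm thick). The base covers the whole footprint; the four walls stand on the base, with the y-facing walls full-width and the x-facing walls fitting between their inner faces.

The open box is on top of the stool.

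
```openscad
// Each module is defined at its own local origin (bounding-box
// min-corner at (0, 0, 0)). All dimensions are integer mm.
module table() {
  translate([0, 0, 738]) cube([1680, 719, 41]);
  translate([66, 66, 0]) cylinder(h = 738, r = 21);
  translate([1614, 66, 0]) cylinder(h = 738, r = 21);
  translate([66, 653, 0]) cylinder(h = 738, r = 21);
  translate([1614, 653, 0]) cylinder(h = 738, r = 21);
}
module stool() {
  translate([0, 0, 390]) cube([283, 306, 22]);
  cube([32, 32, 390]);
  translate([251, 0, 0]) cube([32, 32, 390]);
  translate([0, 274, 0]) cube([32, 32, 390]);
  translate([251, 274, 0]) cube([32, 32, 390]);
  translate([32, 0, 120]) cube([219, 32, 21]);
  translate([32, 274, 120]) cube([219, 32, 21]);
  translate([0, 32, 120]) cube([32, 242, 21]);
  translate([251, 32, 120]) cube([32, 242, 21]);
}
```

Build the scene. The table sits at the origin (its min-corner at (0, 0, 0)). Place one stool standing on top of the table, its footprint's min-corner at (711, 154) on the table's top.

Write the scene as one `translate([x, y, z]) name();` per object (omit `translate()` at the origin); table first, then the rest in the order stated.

table();
translate([711, 154, 779]) stool();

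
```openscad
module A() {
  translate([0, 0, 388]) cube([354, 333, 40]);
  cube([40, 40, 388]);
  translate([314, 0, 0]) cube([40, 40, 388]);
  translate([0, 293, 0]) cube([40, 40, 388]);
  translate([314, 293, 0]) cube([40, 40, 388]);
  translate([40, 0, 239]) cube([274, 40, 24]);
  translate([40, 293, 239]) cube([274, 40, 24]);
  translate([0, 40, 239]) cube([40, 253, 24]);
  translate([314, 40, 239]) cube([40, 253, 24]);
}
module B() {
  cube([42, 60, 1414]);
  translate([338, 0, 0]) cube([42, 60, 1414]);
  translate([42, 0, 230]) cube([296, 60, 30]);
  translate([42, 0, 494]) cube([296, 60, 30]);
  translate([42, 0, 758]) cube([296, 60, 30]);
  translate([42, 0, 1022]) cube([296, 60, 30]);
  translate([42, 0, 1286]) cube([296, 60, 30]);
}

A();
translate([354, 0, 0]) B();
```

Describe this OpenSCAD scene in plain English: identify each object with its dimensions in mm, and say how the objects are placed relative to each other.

A is a four-legged stool. The seat is 354×333 mm, 40 mm thick, top at z = 428 mm. It stands on four square legs, each 40×40 mm in cross-section, from z = 0 to the seat underside, each flush with a corner of the seat. Four stretchers, 40 mm wide and 24 mm tall, connect adjacent legs with their undersides at z = 239 mm, each running between the inner faces of the legs it joins and aligned with the legs' outer faces on the other axis.

B is a wooden ladder with two side rails of 42×60 mm section and 1414 mm height, set 380 mm apart overall. Between them run 5 rectangular rungs (60 mm deep, 30 mm thick), front faces flush with the rails' −y face. The bottom of the first rung is 230 mm above the floor and each subsequent rung is 264 mm higher than the one below.

The ladder is against the stool's +x side, with their −y faces flush.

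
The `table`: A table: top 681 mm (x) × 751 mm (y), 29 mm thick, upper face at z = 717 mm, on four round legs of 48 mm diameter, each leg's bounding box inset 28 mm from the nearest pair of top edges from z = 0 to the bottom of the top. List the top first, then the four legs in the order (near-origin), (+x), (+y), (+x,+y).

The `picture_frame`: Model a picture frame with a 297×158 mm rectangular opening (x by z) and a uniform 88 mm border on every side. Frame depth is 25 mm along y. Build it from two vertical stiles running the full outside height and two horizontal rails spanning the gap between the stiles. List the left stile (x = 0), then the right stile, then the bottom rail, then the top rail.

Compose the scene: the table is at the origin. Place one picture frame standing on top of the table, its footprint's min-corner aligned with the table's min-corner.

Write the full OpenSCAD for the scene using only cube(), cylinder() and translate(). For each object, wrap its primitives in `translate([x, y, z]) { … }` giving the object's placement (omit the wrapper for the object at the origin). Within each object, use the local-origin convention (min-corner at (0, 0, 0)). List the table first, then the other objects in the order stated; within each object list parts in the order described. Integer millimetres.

translate([0, 0, 688]) cube([681, 751, 29]);
translate([52, 52, 0]) cylinder(h = 688, r = 24);
translate([629, 52, 0]) cylinder(h = 688, r = 24);
translate([52, 699, 0]) cylinder(h = 688, r = 24);
translate([629, 699, 0]) cylinder(h = 688, r = 24);
translate([0, 0, 717]) {
  cube([88, 25, 334]);
  translate([385, 0, 0]) cube([88, 25, 334]);
  translate([88, 0, 0]) cube([297, 25, 88]);
  translate([88, 0, 246]) cube([297, 25, 88]);
}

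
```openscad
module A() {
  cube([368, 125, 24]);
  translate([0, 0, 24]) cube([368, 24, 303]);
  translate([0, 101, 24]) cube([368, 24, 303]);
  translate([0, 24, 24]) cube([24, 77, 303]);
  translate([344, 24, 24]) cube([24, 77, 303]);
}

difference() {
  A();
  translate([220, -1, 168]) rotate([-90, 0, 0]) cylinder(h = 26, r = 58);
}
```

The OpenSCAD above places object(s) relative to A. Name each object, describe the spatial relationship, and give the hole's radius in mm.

The subtracted cylinder has r = 58 mm.

A is an open box. The open box has a circular hole through its front wall. The hole's radius is 58 mm.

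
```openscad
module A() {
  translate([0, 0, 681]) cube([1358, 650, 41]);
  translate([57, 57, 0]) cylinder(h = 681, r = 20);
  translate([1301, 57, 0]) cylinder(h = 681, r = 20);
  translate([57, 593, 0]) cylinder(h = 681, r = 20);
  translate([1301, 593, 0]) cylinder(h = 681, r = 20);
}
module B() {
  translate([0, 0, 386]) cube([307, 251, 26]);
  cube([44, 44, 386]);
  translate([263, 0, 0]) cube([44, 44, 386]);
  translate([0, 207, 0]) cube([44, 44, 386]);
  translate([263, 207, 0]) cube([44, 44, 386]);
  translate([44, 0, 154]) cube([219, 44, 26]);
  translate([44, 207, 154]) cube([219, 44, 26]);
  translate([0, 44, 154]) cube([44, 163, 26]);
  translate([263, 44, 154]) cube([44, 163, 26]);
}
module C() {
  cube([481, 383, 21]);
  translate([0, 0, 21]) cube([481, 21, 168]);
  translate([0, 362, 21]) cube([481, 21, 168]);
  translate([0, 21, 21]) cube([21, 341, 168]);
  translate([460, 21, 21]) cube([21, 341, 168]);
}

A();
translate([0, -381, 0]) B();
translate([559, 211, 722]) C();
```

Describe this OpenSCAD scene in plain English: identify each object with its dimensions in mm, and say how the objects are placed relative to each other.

A is a table with a 1358×650 mm rectangular top, 41 mm thick, top surface at z = 722 mm, supported by four round legs of 40 mm diameter, each leg's bounding box inset 37 mm from the nearest pair of top edges, running from the floor.

B is a four-legged stool. The seat is a 307×251×26 mm slab whose top surface is at z = 412 mm; four square legs, each 44×44 mm in cross-section, run from the floor (z = 0) to the underside of the seat, each flush with a corner of the seat. Four stretchers, 44 mm wide and 26 mm tall, connect adjacent legs with their undersides at z = 154 mm, each running between the inner faces of the legs it joins and aligned with the legs' outer faces on the other axis.

C is an open-topped rectangular box: outside dimensions 481×383×189 mm, with a uniform wall and base thickness of 21 mm. The base is a full 481×383 slab on the floor; four walls sit on top of the base. The front and back walls (the −y and +y sides) span the full width; the two side walls fit between them.

The stool is on the floor beside the table on its −y side. The open box is on top of the table.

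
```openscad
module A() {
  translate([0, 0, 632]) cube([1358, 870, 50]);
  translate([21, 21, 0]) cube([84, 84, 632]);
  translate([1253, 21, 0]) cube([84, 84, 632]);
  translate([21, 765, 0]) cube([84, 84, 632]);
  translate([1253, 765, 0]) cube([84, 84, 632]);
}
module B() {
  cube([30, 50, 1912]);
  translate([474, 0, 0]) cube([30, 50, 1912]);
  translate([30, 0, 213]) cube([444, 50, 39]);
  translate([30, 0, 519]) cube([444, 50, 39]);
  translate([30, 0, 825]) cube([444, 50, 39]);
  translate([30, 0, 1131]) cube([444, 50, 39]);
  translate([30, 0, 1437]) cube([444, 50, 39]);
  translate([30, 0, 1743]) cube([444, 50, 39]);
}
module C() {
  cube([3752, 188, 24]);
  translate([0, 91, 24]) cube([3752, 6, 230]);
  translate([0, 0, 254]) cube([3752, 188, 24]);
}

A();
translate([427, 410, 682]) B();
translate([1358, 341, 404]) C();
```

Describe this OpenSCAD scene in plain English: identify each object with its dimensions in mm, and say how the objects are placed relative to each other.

A is a table: top 1358 mm (x) × 870 mm (y), 50 mm thick, upper face at z = 682 mm, on four 84×84 mm square legs, each inset 21 mm from the nearest pair of top edges, running from z = 0 to the bottom of the top.

B is a straight ladder. Two 30×50 mm vertical rails, 1912 mm tall, stand 504 mm apart (outside-to-outside) with their front faces coplanar on the −y side. 6 rungs, each 50 mm deep and 39 mm tall, span between the inner faces of the rails, front faces flush with the rails. The lowest rung's underside is at z = 213 mm and rungs are spaced 306 mm apart (underside to underside).

C is an I-beam lying along x, 3752 mm long. Overall section height 278 mm. Two flanges 188 mm wide (y) and 24 mm thick, one on the floor and one at the top; a web 6 mm thick runs between them, centred on the flange width.

The ladder is on top of the table, centred. The I-beam is beside the table with their tops flush at z = 682.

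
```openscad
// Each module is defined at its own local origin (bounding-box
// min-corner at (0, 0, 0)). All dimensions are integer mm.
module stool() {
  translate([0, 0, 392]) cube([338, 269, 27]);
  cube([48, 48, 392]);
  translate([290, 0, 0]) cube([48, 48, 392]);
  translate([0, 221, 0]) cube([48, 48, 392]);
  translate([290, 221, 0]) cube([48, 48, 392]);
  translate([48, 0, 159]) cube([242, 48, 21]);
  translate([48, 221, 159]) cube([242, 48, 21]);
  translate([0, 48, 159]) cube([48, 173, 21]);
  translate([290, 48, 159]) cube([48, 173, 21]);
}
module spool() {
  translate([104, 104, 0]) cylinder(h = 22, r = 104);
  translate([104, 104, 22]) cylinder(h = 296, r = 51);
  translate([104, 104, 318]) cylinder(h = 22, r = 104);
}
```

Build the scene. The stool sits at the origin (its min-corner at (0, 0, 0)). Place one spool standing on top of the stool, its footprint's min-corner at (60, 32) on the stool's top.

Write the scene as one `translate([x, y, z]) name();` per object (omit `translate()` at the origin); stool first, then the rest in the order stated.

stool();
translate([60, 32, 419]) spool();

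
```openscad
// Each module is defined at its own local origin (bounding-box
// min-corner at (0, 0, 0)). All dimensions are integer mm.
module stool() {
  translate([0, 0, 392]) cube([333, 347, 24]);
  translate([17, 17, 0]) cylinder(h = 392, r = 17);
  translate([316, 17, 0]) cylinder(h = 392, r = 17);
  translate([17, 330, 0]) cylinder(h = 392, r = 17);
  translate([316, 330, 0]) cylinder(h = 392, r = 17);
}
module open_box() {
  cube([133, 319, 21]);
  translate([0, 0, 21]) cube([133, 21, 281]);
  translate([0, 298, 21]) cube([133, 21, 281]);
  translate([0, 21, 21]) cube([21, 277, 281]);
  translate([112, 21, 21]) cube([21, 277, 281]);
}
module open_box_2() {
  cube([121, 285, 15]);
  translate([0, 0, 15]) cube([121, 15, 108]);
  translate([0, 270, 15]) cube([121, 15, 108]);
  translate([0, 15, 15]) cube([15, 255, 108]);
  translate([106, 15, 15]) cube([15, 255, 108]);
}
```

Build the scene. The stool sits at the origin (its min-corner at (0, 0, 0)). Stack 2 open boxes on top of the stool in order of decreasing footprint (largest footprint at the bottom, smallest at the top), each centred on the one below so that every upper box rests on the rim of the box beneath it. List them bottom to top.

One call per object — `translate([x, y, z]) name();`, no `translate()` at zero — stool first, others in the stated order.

stool();
translate([100, 14, 416]) open_box();
translate([106, 31, 718]) open_box_2();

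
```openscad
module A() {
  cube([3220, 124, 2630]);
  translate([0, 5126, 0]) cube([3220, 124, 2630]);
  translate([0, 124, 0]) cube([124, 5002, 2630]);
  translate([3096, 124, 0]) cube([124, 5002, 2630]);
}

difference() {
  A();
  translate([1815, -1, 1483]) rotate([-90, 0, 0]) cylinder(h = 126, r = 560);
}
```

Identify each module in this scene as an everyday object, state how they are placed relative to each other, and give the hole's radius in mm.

A is a house frame. The house frame has a circular hole through its front wall. The hole's radius is 560 mm.

The subtracted cylinder has r = 560 mm.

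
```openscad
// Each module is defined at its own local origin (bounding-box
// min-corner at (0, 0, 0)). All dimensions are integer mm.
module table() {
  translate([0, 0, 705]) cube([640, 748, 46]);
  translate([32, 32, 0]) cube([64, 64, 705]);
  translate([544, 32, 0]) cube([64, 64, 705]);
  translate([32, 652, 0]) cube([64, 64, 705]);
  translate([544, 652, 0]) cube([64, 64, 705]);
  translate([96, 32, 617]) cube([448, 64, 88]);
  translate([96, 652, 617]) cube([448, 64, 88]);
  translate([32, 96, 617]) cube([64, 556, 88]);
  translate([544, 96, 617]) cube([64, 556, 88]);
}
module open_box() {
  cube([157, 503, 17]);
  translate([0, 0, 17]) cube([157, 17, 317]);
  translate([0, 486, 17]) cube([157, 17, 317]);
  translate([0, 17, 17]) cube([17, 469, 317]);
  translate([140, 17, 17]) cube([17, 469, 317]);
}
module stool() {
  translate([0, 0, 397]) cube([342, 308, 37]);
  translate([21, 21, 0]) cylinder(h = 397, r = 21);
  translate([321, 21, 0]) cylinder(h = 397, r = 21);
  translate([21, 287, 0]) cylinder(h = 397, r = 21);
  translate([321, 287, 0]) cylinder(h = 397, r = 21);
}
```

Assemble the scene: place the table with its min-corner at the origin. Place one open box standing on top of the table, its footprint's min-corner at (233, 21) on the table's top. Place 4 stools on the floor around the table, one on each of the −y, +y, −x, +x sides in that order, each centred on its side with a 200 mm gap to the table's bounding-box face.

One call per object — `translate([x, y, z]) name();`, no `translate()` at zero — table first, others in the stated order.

table();
translate([233, 21, 751]) open_box();
translate([149, -508, 0]) stool();
translate([149, 948, 0]) stool();
translate([-542, 220, 0]) stool();
translate([840, 220, 0]) stool();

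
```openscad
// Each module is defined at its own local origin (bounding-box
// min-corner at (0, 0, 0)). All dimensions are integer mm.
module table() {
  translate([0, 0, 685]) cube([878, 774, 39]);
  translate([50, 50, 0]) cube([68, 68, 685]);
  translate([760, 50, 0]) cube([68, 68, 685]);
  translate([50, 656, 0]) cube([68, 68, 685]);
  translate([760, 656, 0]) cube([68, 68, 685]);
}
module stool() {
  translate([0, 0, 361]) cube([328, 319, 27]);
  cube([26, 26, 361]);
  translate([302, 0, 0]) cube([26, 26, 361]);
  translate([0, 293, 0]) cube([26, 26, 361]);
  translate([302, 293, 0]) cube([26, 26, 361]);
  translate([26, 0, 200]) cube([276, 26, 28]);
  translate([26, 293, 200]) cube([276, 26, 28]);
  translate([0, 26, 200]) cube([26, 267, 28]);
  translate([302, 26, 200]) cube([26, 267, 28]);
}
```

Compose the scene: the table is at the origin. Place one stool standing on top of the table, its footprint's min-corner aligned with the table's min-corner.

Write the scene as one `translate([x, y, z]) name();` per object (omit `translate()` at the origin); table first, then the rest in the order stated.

table();
translate([0, 0, 724]) stool();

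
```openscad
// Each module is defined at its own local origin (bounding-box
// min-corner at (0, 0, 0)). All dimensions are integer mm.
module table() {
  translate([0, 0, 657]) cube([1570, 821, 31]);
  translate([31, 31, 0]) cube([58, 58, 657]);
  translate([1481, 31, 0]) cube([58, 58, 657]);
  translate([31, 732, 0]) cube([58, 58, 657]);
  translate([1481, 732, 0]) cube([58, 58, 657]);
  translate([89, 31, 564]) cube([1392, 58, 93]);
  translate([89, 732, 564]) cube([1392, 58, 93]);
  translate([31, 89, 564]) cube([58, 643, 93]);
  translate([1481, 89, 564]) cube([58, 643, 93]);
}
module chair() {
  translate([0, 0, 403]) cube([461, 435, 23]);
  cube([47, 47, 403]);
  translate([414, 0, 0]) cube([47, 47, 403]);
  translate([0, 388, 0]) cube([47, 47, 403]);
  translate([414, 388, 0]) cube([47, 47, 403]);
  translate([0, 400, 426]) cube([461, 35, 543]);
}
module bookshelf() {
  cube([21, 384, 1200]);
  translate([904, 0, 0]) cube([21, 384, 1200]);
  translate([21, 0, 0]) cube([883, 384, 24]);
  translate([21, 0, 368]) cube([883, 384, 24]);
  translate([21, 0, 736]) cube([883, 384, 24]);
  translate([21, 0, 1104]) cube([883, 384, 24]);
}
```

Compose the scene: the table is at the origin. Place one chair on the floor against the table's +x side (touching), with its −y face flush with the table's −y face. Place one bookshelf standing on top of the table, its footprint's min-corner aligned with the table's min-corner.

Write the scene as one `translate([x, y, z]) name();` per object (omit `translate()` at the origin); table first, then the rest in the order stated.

table();
translate([1570, 0, 0]) chair();
translate([0, 0, 688]) bookshelf();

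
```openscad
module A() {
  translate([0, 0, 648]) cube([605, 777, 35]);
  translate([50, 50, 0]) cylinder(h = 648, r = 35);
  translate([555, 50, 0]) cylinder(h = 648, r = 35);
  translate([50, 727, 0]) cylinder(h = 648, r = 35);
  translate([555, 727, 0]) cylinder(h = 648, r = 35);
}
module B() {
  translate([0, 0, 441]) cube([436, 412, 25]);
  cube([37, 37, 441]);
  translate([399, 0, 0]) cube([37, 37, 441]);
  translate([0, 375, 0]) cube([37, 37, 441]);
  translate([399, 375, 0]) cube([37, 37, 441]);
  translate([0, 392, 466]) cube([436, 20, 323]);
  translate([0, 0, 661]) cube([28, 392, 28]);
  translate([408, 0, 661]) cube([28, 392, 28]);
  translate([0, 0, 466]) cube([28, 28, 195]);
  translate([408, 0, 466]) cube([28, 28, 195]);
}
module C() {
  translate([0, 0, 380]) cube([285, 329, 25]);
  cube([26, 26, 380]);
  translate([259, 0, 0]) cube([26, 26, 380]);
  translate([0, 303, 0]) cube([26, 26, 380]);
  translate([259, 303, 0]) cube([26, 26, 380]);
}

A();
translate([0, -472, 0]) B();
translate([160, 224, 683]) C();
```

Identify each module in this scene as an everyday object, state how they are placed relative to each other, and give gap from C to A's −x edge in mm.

A is a table. B is a chair. C is a stool. The chair is on the floor beside the table on its −y side. The stool is on top of the table, centred. The gap from the stool to the table's −x edge is 160 mm.

The stool's min-x is at 160; the table's min-x is 0; gap = 160 mm.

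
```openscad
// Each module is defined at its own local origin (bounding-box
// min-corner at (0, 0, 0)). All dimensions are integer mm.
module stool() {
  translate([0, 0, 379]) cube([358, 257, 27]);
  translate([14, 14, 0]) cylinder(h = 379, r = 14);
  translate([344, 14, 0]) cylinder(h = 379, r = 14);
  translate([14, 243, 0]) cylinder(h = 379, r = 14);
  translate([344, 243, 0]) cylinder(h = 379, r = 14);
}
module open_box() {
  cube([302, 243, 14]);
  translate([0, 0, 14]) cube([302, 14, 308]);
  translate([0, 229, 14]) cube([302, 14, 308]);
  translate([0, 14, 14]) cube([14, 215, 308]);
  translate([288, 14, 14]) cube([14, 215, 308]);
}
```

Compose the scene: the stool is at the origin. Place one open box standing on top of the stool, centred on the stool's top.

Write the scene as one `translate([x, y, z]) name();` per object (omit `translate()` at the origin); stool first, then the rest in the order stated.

stool();
translate([28, 7, 406]) open_box();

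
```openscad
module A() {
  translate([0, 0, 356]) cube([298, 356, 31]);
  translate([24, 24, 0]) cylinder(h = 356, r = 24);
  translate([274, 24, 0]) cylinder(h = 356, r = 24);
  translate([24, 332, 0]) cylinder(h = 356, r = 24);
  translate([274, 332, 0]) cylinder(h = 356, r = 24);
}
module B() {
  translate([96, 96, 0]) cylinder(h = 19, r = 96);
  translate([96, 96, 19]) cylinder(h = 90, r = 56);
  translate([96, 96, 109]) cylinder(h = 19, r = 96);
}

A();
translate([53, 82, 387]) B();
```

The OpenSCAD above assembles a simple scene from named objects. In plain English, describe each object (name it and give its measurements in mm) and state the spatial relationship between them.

A is a four-legged stool. The seat is 298×356 mm, 31 mm thick, top at z = 387 mm. It stands on four round legs, each 48 mm in diameter, from z = 0 to the seat underside, each leg's axis is inset half a diameter from the nearest pair of seat edges (so the leg's bounding box is flush with the corner).

B is a spool: two coaxial disc flanges of radius 96 mm and thickness 19 mm, joined by a core cylinder of radius 56 mm and height 90 mm. The lower flange rests on z = 0 and the three cylinders share a vertical axis.

The spool is on top of the stool, centred.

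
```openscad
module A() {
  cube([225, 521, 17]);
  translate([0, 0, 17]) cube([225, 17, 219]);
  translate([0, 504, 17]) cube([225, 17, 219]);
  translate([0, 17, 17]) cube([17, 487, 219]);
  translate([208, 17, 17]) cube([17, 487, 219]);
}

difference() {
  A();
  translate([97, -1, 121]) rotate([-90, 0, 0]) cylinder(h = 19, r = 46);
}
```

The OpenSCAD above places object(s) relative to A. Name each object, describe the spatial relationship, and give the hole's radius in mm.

The subtracted cylinder has r = 46 mm.

A is an open box. The open box has a circular hole through its front wall. The hole's radius is 46 mm.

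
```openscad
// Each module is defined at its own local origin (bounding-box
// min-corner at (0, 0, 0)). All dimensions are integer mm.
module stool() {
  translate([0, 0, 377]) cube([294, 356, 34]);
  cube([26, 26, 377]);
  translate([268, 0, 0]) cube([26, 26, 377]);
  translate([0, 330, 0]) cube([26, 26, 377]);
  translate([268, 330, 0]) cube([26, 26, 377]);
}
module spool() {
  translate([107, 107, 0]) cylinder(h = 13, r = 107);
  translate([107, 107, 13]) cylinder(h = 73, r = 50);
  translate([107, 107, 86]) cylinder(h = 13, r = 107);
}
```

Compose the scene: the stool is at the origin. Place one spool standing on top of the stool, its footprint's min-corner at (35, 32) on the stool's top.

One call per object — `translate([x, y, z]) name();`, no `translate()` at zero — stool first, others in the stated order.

stool();
translate([35, 32, 411]) spool();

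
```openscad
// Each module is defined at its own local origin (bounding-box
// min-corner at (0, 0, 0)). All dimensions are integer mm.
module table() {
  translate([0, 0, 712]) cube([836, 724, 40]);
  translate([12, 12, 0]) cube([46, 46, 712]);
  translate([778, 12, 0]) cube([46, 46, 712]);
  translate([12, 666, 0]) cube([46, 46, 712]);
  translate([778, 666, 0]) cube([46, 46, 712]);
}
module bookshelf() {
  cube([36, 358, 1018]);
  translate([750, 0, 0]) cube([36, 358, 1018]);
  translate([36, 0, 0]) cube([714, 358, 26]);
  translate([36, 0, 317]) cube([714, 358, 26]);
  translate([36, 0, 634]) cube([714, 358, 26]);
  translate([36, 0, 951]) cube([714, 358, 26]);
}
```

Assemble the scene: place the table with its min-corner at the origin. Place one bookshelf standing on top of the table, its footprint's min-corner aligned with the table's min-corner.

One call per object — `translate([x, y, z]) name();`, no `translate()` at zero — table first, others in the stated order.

table();
translate([0, 0, 752]) bookshelf();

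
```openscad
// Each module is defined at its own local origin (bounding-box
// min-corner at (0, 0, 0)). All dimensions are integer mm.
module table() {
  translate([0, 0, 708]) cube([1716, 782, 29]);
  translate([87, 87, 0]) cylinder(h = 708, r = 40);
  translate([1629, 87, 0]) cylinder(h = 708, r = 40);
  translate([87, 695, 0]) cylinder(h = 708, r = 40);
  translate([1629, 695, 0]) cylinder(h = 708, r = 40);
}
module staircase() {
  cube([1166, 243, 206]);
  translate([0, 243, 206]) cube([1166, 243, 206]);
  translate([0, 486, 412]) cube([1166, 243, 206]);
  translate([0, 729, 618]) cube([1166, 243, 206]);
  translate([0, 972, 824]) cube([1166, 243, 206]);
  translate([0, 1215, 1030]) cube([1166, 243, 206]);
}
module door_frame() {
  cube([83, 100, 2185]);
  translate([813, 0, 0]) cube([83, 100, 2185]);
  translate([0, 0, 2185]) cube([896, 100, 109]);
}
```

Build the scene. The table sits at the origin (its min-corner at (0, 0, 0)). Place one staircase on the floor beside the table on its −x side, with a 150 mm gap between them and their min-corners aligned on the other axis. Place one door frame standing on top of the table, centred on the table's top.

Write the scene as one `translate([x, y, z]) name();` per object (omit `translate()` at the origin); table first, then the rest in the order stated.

table();
translate([-1316, 0, 0]) staircase();
translate([410, 341, 737]) door_frame();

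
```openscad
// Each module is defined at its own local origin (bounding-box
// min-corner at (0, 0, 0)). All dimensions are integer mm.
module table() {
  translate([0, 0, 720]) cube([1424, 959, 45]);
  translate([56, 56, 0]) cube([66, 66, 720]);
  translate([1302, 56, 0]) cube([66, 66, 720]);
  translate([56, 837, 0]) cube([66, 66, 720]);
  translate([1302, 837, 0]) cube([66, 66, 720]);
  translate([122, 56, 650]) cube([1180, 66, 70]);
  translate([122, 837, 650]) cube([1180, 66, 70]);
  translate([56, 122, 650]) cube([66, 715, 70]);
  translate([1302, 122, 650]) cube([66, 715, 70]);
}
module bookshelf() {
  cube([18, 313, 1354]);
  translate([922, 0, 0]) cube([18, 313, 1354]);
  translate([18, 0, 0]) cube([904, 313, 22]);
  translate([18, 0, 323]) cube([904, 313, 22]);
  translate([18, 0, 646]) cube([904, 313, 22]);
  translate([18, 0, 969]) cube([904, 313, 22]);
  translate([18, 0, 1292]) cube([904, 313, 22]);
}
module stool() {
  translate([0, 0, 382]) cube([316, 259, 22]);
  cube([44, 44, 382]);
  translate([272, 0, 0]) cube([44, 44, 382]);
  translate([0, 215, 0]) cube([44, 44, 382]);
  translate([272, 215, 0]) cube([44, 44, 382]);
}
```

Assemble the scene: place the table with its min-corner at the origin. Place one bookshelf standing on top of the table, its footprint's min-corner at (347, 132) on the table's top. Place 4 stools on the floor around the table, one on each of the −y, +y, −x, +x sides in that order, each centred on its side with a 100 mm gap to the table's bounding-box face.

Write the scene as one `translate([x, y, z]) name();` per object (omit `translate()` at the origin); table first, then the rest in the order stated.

table();
translate([347, 132, 765]) bookshelf();
translate([554, -359, 0]) stool();
translate([554, 1059, 0]) stool();
translate([-416, 350, 0]) stool();
translate([1524, 350, 0]) stool();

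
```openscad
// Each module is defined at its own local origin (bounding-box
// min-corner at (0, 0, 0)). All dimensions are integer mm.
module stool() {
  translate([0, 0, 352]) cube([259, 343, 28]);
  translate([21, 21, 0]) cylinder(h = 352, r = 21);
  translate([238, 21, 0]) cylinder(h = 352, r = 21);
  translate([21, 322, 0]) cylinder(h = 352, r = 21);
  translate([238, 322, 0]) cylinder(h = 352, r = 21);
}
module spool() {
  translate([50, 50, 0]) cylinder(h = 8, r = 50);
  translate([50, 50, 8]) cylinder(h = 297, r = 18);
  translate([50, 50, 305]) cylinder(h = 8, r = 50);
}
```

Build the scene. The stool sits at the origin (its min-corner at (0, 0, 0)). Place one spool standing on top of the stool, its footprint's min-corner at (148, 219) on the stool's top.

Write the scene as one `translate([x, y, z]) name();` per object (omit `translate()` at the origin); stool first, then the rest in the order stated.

stool();
translate([148, 219, 380]) spool();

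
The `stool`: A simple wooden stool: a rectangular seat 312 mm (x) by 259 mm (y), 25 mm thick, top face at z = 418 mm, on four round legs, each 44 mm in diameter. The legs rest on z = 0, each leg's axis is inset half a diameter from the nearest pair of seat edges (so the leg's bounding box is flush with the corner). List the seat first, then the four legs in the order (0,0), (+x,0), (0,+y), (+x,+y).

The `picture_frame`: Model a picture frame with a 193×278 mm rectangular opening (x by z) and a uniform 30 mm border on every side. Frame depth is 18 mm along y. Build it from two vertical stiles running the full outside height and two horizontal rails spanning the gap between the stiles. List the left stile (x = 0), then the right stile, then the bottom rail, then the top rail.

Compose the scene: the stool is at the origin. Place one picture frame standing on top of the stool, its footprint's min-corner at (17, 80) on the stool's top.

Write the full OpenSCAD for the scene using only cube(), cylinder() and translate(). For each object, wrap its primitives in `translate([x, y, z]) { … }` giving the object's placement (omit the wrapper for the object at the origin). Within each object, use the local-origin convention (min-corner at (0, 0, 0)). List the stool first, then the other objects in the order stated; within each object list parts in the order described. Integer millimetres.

translate([0, 0, 393]) cube([312, 259, 25]);
translate([22, 22, 0]) cylinder(h = 393, r = 22);
translate([290, 22, 0]) cylinder(h = 393, r = 22);
translate([22, 237, 0]) cylinder(h = 393, r = 22);
translate([290, 237, 0]) cylinder(h = 393, r = 22);
translate([17, 80, 418]) {
  cube([30, 18, 338]);
  translate([223, 0, 0]) cube([30, 18, 338]);
  translate([30, 0, 0]) cube([193, 18, 30]);
  translate([30, 0, 308]) cube([193, 18, 30]);
}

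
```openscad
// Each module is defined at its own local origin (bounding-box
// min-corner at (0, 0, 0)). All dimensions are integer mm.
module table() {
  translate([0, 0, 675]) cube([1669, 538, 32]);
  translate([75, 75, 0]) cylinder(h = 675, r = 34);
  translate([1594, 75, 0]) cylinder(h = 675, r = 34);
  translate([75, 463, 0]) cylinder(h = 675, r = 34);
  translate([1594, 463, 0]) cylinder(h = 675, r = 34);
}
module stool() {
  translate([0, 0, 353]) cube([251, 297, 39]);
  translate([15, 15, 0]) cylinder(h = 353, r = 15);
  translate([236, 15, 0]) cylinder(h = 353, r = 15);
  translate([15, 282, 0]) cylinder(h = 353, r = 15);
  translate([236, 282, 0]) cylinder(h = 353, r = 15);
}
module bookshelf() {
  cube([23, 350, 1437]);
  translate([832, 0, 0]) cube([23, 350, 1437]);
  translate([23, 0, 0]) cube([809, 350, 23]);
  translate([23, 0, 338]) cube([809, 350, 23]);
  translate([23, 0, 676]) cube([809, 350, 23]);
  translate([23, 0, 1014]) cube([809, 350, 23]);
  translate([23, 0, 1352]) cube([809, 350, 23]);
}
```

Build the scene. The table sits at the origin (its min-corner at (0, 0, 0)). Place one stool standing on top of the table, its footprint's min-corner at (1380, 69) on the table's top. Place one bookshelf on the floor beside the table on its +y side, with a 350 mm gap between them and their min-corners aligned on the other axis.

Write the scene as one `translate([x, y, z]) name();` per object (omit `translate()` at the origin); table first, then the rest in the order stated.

table();
translate([1380, 69, 707]) stool();
translate([0, 888, 0]) bookshelf();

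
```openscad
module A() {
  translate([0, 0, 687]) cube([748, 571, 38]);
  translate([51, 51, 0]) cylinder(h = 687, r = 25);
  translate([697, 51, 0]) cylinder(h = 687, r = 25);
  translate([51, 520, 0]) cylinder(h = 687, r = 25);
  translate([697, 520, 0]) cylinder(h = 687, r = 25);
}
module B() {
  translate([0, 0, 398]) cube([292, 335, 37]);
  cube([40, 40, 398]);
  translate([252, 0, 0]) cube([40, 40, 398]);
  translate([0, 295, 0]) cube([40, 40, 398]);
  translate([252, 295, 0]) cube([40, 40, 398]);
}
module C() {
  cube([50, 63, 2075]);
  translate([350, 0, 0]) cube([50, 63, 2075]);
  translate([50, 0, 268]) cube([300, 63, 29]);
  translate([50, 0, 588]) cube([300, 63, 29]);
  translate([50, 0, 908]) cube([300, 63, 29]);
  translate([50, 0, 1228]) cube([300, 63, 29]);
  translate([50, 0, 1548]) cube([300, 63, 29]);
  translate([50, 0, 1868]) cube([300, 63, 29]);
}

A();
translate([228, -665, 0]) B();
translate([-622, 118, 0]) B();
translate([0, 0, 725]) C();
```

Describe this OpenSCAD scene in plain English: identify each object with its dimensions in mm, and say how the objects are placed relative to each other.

A is a table: top 748 mm (x) × 571 mm (y), 38 mm thick, upper face at z = 725 mm, on four round legs of 50 mm diameter, each leg's bounding box inset 26 mm from the nearest pair of top edges, running from z = 0 to the bottom of the top.

B is a four-legged stool. The seat is a 292×335×37 mm slab whose top surface is at z = 435 mm; four square legs, each 40×40 mm in cross-section, run from the floor (z = 0) to the underside of the seat, each flush with a corner of the seat.

C is a wooden ladder with two side rails of 50×63 mm section and 2075 mm height, set 400 mm apart overall. Between them run 6 rectangular rungs (63 mm deep, 29 mm thick), front faces flush with the rails' −y face. The bottom of the first rung is 268 mm above the floor and each subsequent rung is 320 mm higher than the one below.

Two stools sit around the table at the −y, −x sides. The ladder is on top of the table.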